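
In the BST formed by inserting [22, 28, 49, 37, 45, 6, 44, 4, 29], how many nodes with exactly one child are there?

Tree built from: [22, 28, 49, 37, 45, 6, 44, 4, 29]
Tree (level-order array): [22, 6, 28, 4, None, None, 49, None, None, 37, None, 29, 45, None, None, 44]
Rule: These are nodes with exactly 1 non-null child.
Per-node child counts:
  node 22: 2 child(ren)
  node 6: 1 child(ren)
  node 4: 0 child(ren)
  node 28: 1 child(ren)
  node 49: 1 child(ren)
  node 37: 2 child(ren)
  node 29: 0 child(ren)
  node 45: 1 child(ren)
  node 44: 0 child(ren)
Matching nodes: [6, 28, 49, 45]
Count of nodes with exactly one child: 4


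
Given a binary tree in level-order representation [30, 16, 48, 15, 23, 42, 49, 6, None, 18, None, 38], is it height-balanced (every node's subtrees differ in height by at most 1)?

Tree (level-order array): [30, 16, 48, 15, 23, 42, 49, 6, None, 18, None, 38]
Definition: a tree is height-balanced if, at every node, |h(left) - h(right)| <= 1 (empty subtree has height -1).
Bottom-up per-node check:
  node 6: h_left=-1, h_right=-1, diff=0 [OK], height=0
  node 15: h_left=0, h_right=-1, diff=1 [OK], height=1
  node 18: h_left=-1, h_right=-1, diff=0 [OK], height=0
  node 23: h_left=0, h_right=-1, diff=1 [OK], height=1
  node 16: h_left=1, h_right=1, diff=0 [OK], height=2
  node 38: h_left=-1, h_right=-1, diff=0 [OK], height=0
  node 42: h_left=0, h_right=-1, diff=1 [OK], height=1
  node 49: h_left=-1, h_right=-1, diff=0 [OK], height=0
  node 48: h_left=1, h_right=0, diff=1 [OK], height=2
  node 30: h_left=2, h_right=2, diff=0 [OK], height=3
All nodes satisfy the balance condition.
Result: Balanced


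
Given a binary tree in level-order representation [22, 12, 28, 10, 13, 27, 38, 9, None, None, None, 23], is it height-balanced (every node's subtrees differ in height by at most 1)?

Tree (level-order array): [22, 12, 28, 10, 13, 27, 38, 9, None, None, None, 23]
Definition: a tree is height-balanced if, at every node, |h(left) - h(right)| <= 1 (empty subtree has height -1).
Bottom-up per-node check:
  node 9: h_left=-1, h_right=-1, diff=0 [OK], height=0
  node 10: h_left=0, h_right=-1, diff=1 [OK], height=1
  node 13: h_left=-1, h_right=-1, diff=0 [OK], height=0
  node 12: h_left=1, h_right=0, diff=1 [OK], height=2
  node 23: h_left=-1, h_right=-1, diff=0 [OK], height=0
  node 27: h_left=0, h_right=-1, diff=1 [OK], height=1
  node 38: h_left=-1, h_right=-1, diff=0 [OK], height=0
  node 28: h_left=1, h_right=0, diff=1 [OK], height=2
  node 22: h_left=2, h_right=2, diff=0 [OK], height=3
All nodes satisfy the balance condition.
Result: Balanced


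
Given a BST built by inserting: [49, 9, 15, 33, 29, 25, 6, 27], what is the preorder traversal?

Tree insertion order: [49, 9, 15, 33, 29, 25, 6, 27]
Tree (level-order array): [49, 9, None, 6, 15, None, None, None, 33, 29, None, 25, None, None, 27]
Preorder traversal: [49, 9, 6, 15, 33, 29, 25, 27]


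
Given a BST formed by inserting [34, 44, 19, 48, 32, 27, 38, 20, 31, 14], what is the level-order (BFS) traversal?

Tree insertion order: [34, 44, 19, 48, 32, 27, 38, 20, 31, 14]
Tree (level-order array): [34, 19, 44, 14, 32, 38, 48, None, None, 27, None, None, None, None, None, 20, 31]
BFS from the root, enqueuing left then right child of each popped node:
  queue [34] -> pop 34, enqueue [19, 44], visited so far: [34]
  queue [19, 44] -> pop 19, enqueue [14, 32], visited so far: [34, 19]
  queue [44, 14, 32] -> pop 44, enqueue [38, 48], visited so far: [34, 19, 44]
  queue [14, 32, 38, 48] -> pop 14, enqueue [none], visited so far: [34, 19, 44, 14]
  queue [32, 38, 48] -> pop 32, enqueue [27], visited so far: [34, 19, 44, 14, 32]
  queue [38, 48, 27] -> pop 38, enqueue [none], visited so far: [34, 19, 44, 14, 32, 38]
  queue [48, 27] -> pop 48, enqueue [none], visited so far: [34, 19, 44, 14, 32, 38, 48]
  queue [27] -> pop 27, enqueue [20, 31], visited so far: [34, 19, 44, 14, 32, 38, 48, 27]
  queue [20, 31] -> pop 20, enqueue [none], visited so far: [34, 19, 44, 14, 32, 38, 48, 27, 20]
  queue [31] -> pop 31, enqueue [none], visited so far: [34, 19, 44, 14, 32, 38, 48, 27, 20, 31]
Result: [34, 19, 44, 14, 32, 38, 48, 27, 20, 31]


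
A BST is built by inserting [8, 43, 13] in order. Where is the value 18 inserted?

Starting tree (level order): [8, None, 43, 13]
Insertion path: 8 -> 43 -> 13
Result: insert 18 as right child of 13
Final tree (level order): [8, None, 43, 13, None, None, 18]


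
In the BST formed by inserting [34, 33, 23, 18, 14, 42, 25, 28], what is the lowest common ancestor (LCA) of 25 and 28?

Tree insertion order: [34, 33, 23, 18, 14, 42, 25, 28]
Tree (level-order array): [34, 33, 42, 23, None, None, None, 18, 25, 14, None, None, 28]
In a BST, the LCA of p=25, q=28 is the first node v on the
root-to-leaf path with p <= v <= q (go left if both < v, right if both > v).
Walk from root:
  at 34: both 25 and 28 < 34, go left
  at 33: both 25 and 28 < 33, go left
  at 23: both 25 and 28 > 23, go right
  at 25: 25 <= 25 <= 28, this is the LCA
LCA = 25


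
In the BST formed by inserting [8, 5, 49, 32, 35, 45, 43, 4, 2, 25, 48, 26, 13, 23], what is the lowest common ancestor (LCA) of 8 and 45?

Tree insertion order: [8, 5, 49, 32, 35, 45, 43, 4, 2, 25, 48, 26, 13, 23]
Tree (level-order array): [8, 5, 49, 4, None, 32, None, 2, None, 25, 35, None, None, 13, 26, None, 45, None, 23, None, None, 43, 48]
In a BST, the LCA of p=8, q=45 is the first node v on the
root-to-leaf path with p <= v <= q (go left if both < v, right if both > v).
Walk from root:
  at 8: 8 <= 8 <= 45, this is the LCA
LCA = 8


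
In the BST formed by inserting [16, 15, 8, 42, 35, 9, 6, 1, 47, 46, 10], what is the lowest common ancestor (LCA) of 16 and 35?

Tree insertion order: [16, 15, 8, 42, 35, 9, 6, 1, 47, 46, 10]
Tree (level-order array): [16, 15, 42, 8, None, 35, 47, 6, 9, None, None, 46, None, 1, None, None, 10]
In a BST, the LCA of p=16, q=35 is the first node v on the
root-to-leaf path with p <= v <= q (go left if both < v, right if both > v).
Walk from root:
  at 16: 16 <= 16 <= 35, this is the LCA
LCA = 16


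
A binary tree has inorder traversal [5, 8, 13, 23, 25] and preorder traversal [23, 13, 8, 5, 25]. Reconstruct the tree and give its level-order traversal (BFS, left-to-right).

Inorder:  [5, 8, 13, 23, 25]
Preorder: [23, 13, 8, 5, 25]
Algorithm: preorder visits root first, so consume preorder in order;
for each root, split the current inorder slice at that value into
left-subtree inorder and right-subtree inorder, then recurse.
Recursive splits:
  root=23; inorder splits into left=[5, 8, 13], right=[25]
  root=13; inorder splits into left=[5, 8], right=[]
  root=8; inorder splits into left=[5], right=[]
  root=5; inorder splits into left=[], right=[]
  root=25; inorder splits into left=[], right=[]
Reconstructed level-order: [23, 13, 25, 8, 5]


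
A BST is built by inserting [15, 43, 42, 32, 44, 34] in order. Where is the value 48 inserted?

Starting tree (level order): [15, None, 43, 42, 44, 32, None, None, None, None, 34]
Insertion path: 15 -> 43 -> 44
Result: insert 48 as right child of 44
Final tree (level order): [15, None, 43, 42, 44, 32, None, None, 48, None, 34]


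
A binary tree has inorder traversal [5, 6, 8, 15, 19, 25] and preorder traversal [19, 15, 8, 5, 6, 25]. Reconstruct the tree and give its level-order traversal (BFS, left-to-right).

Inorder:  [5, 6, 8, 15, 19, 25]
Preorder: [19, 15, 8, 5, 6, 25]
Algorithm: preorder visits root first, so consume preorder in order;
for each root, split the current inorder slice at that value into
left-subtree inorder and right-subtree inorder, then recurse.
Recursive splits:
  root=19; inorder splits into left=[5, 6, 8, 15], right=[25]
  root=15; inorder splits into left=[5, 6, 8], right=[]
  root=8; inorder splits into left=[5, 6], right=[]
  root=5; inorder splits into left=[], right=[6]
  root=6; inorder splits into left=[], right=[]
  root=25; inorder splits into left=[], right=[]
Reconstructed level-order: [19, 15, 25, 8, 5, 6]


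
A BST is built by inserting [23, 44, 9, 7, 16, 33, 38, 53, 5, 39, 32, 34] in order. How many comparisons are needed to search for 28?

Search path for 28: 23 -> 44 -> 33 -> 32
Found: False
Comparisons: 4


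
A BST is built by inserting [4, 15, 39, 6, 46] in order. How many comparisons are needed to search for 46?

Search path for 46: 4 -> 15 -> 39 -> 46
Found: True
Comparisons: 4


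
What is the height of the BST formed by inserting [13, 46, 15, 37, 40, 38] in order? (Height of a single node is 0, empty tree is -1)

Insertion order: [13, 46, 15, 37, 40, 38]
Tree (level-order array): [13, None, 46, 15, None, None, 37, None, 40, 38]
Compute height bottom-up (empty subtree = -1):
  height(38) = 1 + max(-1, -1) = 0
  height(40) = 1 + max(0, -1) = 1
  height(37) = 1 + max(-1, 1) = 2
  height(15) = 1 + max(-1, 2) = 3
  height(46) = 1 + max(3, -1) = 4
  height(13) = 1 + max(-1, 4) = 5
Height = 5


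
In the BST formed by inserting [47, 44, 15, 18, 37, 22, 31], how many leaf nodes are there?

Tree built from: [47, 44, 15, 18, 37, 22, 31]
Tree (level-order array): [47, 44, None, 15, None, None, 18, None, 37, 22, None, None, 31]
Rule: A leaf has 0 children.
Per-node child counts:
  node 47: 1 child(ren)
  node 44: 1 child(ren)
  node 15: 1 child(ren)
  node 18: 1 child(ren)
  node 37: 1 child(ren)
  node 22: 1 child(ren)
  node 31: 0 child(ren)
Matching nodes: [31]
Count of leaf nodes: 1


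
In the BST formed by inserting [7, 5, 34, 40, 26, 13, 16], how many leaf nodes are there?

Tree built from: [7, 5, 34, 40, 26, 13, 16]
Tree (level-order array): [7, 5, 34, None, None, 26, 40, 13, None, None, None, None, 16]
Rule: A leaf has 0 children.
Per-node child counts:
  node 7: 2 child(ren)
  node 5: 0 child(ren)
  node 34: 2 child(ren)
  node 26: 1 child(ren)
  node 13: 1 child(ren)
  node 16: 0 child(ren)
  node 40: 0 child(ren)
Matching nodes: [5, 16, 40]
Count of leaf nodes: 3


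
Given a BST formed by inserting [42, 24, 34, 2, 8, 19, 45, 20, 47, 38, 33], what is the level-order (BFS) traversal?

Tree insertion order: [42, 24, 34, 2, 8, 19, 45, 20, 47, 38, 33]
Tree (level-order array): [42, 24, 45, 2, 34, None, 47, None, 8, 33, 38, None, None, None, 19, None, None, None, None, None, 20]
BFS from the root, enqueuing left then right child of each popped node:
  queue [42] -> pop 42, enqueue [24, 45], visited so far: [42]
  queue [24, 45] -> pop 24, enqueue [2, 34], visited so far: [42, 24]
  queue [45, 2, 34] -> pop 45, enqueue [47], visited so far: [42, 24, 45]
  queue [2, 34, 47] -> pop 2, enqueue [8], visited so far: [42, 24, 45, 2]
  queue [34, 47, 8] -> pop 34, enqueue [33, 38], visited so far: [42, 24, 45, 2, 34]
  queue [47, 8, 33, 38] -> pop 47, enqueue [none], visited so far: [42, 24, 45, 2, 34, 47]
  queue [8, 33, 38] -> pop 8, enqueue [19], visited so far: [42, 24, 45, 2, 34, 47, 8]
  queue [33, 38, 19] -> pop 33, enqueue [none], visited so far: [42, 24, 45, 2, 34, 47, 8, 33]
  queue [38, 19] -> pop 38, enqueue [none], visited so far: [42, 24, 45, 2, 34, 47, 8, 33, 38]
  queue [19] -> pop 19, enqueue [20], visited so far: [42, 24, 45, 2, 34, 47, 8, 33, 38, 19]
  queue [20] -> pop 20, enqueue [none], visited so far: [42, 24, 45, 2, 34, 47, 8, 33, 38, 19, 20]
Result: [42, 24, 45, 2, 34, 47, 8, 33, 38, 19, 20]


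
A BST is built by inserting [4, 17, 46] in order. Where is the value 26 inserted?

Starting tree (level order): [4, None, 17, None, 46]
Insertion path: 4 -> 17 -> 46
Result: insert 26 as left child of 46
Final tree (level order): [4, None, 17, None, 46, 26]


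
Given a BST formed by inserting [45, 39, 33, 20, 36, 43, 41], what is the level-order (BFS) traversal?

Tree insertion order: [45, 39, 33, 20, 36, 43, 41]
Tree (level-order array): [45, 39, None, 33, 43, 20, 36, 41]
BFS from the root, enqueuing left then right child of each popped node:
  queue [45] -> pop 45, enqueue [39], visited so far: [45]
  queue [39] -> pop 39, enqueue [33, 43], visited so far: [45, 39]
  queue [33, 43] -> pop 33, enqueue [20, 36], visited so far: [45, 39, 33]
  queue [43, 20, 36] -> pop 43, enqueue [41], visited so far: [45, 39, 33, 43]
  queue [20, 36, 41] -> pop 20, enqueue [none], visited so far: [45, 39, 33, 43, 20]
  queue [36, 41] -> pop 36, enqueue [none], visited so far: [45, 39, 33, 43, 20, 36]
  queue [41] -> pop 41, enqueue [none], visited so far: [45, 39, 33, 43, 20, 36, 41]
Result: [45, 39, 33, 43, 20, 36, 41]


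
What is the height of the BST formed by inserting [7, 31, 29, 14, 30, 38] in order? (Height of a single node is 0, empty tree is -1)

Insertion order: [7, 31, 29, 14, 30, 38]
Tree (level-order array): [7, None, 31, 29, 38, 14, 30]
Compute height bottom-up (empty subtree = -1):
  height(14) = 1 + max(-1, -1) = 0
  height(30) = 1 + max(-1, -1) = 0
  height(29) = 1 + max(0, 0) = 1
  height(38) = 1 + max(-1, -1) = 0
  height(31) = 1 + max(1, 0) = 2
  height(7) = 1 + max(-1, 2) = 3
Height = 3


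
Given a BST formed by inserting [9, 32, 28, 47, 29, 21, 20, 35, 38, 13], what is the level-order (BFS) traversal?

Tree insertion order: [9, 32, 28, 47, 29, 21, 20, 35, 38, 13]
Tree (level-order array): [9, None, 32, 28, 47, 21, 29, 35, None, 20, None, None, None, None, 38, 13]
BFS from the root, enqueuing left then right child of each popped node:
  queue [9] -> pop 9, enqueue [32], visited so far: [9]
  queue [32] -> pop 32, enqueue [28, 47], visited so far: [9, 32]
  queue [28, 47] -> pop 28, enqueue [21, 29], visited so far: [9, 32, 28]
  queue [47, 21, 29] -> pop 47, enqueue [35], visited so far: [9, 32, 28, 47]
  queue [21, 29, 35] -> pop 21, enqueue [20], visited so far: [9, 32, 28, 47, 21]
  queue [29, 35, 20] -> pop 29, enqueue [none], visited so far: [9, 32, 28, 47, 21, 29]
  queue [35, 20] -> pop 35, enqueue [38], visited so far: [9, 32, 28, 47, 21, 29, 35]
  queue [20, 38] -> pop 20, enqueue [13], visited so far: [9, 32, 28, 47, 21, 29, 35, 20]
  queue [38, 13] -> pop 38, enqueue [none], visited so far: [9, 32, 28, 47, 21, 29, 35, 20, 38]
  queue [13] -> pop 13, enqueue [none], visited so far: [9, 32, 28, 47, 21, 29, 35, 20, 38, 13]
Result: [9, 32, 28, 47, 21, 29, 35, 20, 38, 13]


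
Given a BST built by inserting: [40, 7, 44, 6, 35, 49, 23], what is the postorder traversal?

Tree insertion order: [40, 7, 44, 6, 35, 49, 23]
Tree (level-order array): [40, 7, 44, 6, 35, None, 49, None, None, 23]
Postorder traversal: [6, 23, 35, 7, 49, 44, 40]


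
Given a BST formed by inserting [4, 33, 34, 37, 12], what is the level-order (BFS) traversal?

Tree insertion order: [4, 33, 34, 37, 12]
Tree (level-order array): [4, None, 33, 12, 34, None, None, None, 37]
BFS from the root, enqueuing left then right child of each popped node:
  queue [4] -> pop 4, enqueue [33], visited so far: [4]
  queue [33] -> pop 33, enqueue [12, 34], visited so far: [4, 33]
  queue [12, 34] -> pop 12, enqueue [none], visited so far: [4, 33, 12]
  queue [34] -> pop 34, enqueue [37], visited so far: [4, 33, 12, 34]
  queue [37] -> pop 37, enqueue [none], visited so far: [4, 33, 12, 34, 37]
Result: [4, 33, 12, 34, 37]


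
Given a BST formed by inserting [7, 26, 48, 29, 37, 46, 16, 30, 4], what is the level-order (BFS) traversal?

Tree insertion order: [7, 26, 48, 29, 37, 46, 16, 30, 4]
Tree (level-order array): [7, 4, 26, None, None, 16, 48, None, None, 29, None, None, 37, 30, 46]
BFS from the root, enqueuing left then right child of each popped node:
  queue [7] -> pop 7, enqueue [4, 26], visited so far: [7]
  queue [4, 26] -> pop 4, enqueue [none], visited so far: [7, 4]
  queue [26] -> pop 26, enqueue [16, 48], visited so far: [7, 4, 26]
  queue [16, 48] -> pop 16, enqueue [none], visited so far: [7, 4, 26, 16]
  queue [48] -> pop 48, enqueue [29], visited so far: [7, 4, 26, 16, 48]
  queue [29] -> pop 29, enqueue [37], visited so far: [7, 4, 26, 16, 48, 29]
  queue [37] -> pop 37, enqueue [30, 46], visited so far: [7, 4, 26, 16, 48, 29, 37]
  queue [30, 46] -> pop 30, enqueue [none], visited so far: [7, 4, 26, 16, 48, 29, 37, 30]
  queue [46] -> pop 46, enqueue [none], visited so far: [7, 4, 26, 16, 48, 29, 37, 30, 46]
Result: [7, 4, 26, 16, 48, 29, 37, 30, 46]


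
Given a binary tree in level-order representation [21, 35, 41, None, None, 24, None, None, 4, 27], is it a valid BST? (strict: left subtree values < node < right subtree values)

Level-order array: [21, 35, 41, None, None, 24, None, None, 4, 27]
Validate using subtree bounds (lo, hi): at each node, require lo < value < hi,
then recurse left with hi=value and right with lo=value.
Preorder trace (stopping at first violation):
  at node 21 with bounds (-inf, +inf): OK
  at node 35 with bounds (-inf, 21): VIOLATION
Node 35 violates its bound: not (-inf < 35 < 21).
Result: Not a valid BST


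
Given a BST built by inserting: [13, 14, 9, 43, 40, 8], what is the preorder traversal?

Tree insertion order: [13, 14, 9, 43, 40, 8]
Tree (level-order array): [13, 9, 14, 8, None, None, 43, None, None, 40]
Preorder traversal: [13, 9, 8, 14, 43, 40]


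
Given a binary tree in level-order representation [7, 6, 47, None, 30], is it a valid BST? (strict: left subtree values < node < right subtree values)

Level-order array: [7, 6, 47, None, 30]
Validate using subtree bounds (lo, hi): at each node, require lo < value < hi,
then recurse left with hi=value and right with lo=value.
Preorder trace (stopping at first violation):
  at node 7 with bounds (-inf, +inf): OK
  at node 6 with bounds (-inf, 7): OK
  at node 30 with bounds (6, 7): VIOLATION
Node 30 violates its bound: not (6 < 30 < 7).
Result: Not a valid BST


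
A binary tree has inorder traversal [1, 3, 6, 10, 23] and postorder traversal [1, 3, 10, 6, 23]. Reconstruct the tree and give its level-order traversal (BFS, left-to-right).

Inorder:   [1, 3, 6, 10, 23]
Postorder: [1, 3, 10, 6, 23]
Algorithm: postorder visits root last, so walk postorder right-to-left;
each value is the root of the current inorder slice — split it at that
value, recurse on the right subtree first, then the left.
Recursive splits:
  root=23; inorder splits into left=[1, 3, 6, 10], right=[]
  root=6; inorder splits into left=[1, 3], right=[10]
  root=10; inorder splits into left=[], right=[]
  root=3; inorder splits into left=[1], right=[]
  root=1; inorder splits into left=[], right=[]
Reconstructed level-order: [23, 6, 3, 10, 1]


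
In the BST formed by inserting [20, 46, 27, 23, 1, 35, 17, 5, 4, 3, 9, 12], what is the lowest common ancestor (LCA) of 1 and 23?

Tree insertion order: [20, 46, 27, 23, 1, 35, 17, 5, 4, 3, 9, 12]
Tree (level-order array): [20, 1, 46, None, 17, 27, None, 5, None, 23, 35, 4, 9, None, None, None, None, 3, None, None, 12]
In a BST, the LCA of p=1, q=23 is the first node v on the
root-to-leaf path with p <= v <= q (go left if both < v, right if both > v).
Walk from root:
  at 20: 1 <= 20 <= 23, this is the LCA
LCA = 20


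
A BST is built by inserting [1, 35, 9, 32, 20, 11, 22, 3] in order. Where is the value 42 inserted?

Starting tree (level order): [1, None, 35, 9, None, 3, 32, None, None, 20, None, 11, 22]
Insertion path: 1 -> 35
Result: insert 42 as right child of 35
Final tree (level order): [1, None, 35, 9, 42, 3, 32, None, None, None, None, 20, None, 11, 22]


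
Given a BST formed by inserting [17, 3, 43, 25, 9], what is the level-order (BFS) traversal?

Tree insertion order: [17, 3, 43, 25, 9]
Tree (level-order array): [17, 3, 43, None, 9, 25]
BFS from the root, enqueuing left then right child of each popped node:
  queue [17] -> pop 17, enqueue [3, 43], visited so far: [17]
  queue [3, 43] -> pop 3, enqueue [9], visited so far: [17, 3]
  queue [43, 9] -> pop 43, enqueue [25], visited so far: [17, 3, 43]
  queue [9, 25] -> pop 9, enqueue [none], visited so far: [17, 3, 43, 9]
  queue [25] -> pop 25, enqueue [none], visited so far: [17, 3, 43, 9, 25]
Result: [17, 3, 43, 9, 25]


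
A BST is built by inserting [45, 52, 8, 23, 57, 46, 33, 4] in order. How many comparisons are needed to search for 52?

Search path for 52: 45 -> 52
Found: True
Comparisons: 2


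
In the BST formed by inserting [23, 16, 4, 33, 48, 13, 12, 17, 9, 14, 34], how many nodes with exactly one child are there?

Tree built from: [23, 16, 4, 33, 48, 13, 12, 17, 9, 14, 34]
Tree (level-order array): [23, 16, 33, 4, 17, None, 48, None, 13, None, None, 34, None, 12, 14, None, None, 9]
Rule: These are nodes with exactly 1 non-null child.
Per-node child counts:
  node 23: 2 child(ren)
  node 16: 2 child(ren)
  node 4: 1 child(ren)
  node 13: 2 child(ren)
  node 12: 1 child(ren)
  node 9: 0 child(ren)
  node 14: 0 child(ren)
  node 17: 0 child(ren)
  node 33: 1 child(ren)
  node 48: 1 child(ren)
  node 34: 0 child(ren)
Matching nodes: [4, 12, 33, 48]
Count of nodes with exactly one child: 4


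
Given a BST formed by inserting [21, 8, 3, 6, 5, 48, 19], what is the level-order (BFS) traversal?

Tree insertion order: [21, 8, 3, 6, 5, 48, 19]
Tree (level-order array): [21, 8, 48, 3, 19, None, None, None, 6, None, None, 5]
BFS from the root, enqueuing left then right child of each popped node:
  queue [21] -> pop 21, enqueue [8, 48], visited so far: [21]
  queue [8, 48] -> pop 8, enqueue [3, 19], visited so far: [21, 8]
  queue [48, 3, 19] -> pop 48, enqueue [none], visited so far: [21, 8, 48]
  queue [3, 19] -> pop 3, enqueue [6], visited so far: [21, 8, 48, 3]
  queue [19, 6] -> pop 19, enqueue [none], visited so far: [21, 8, 48, 3, 19]
  queue [6] -> pop 6, enqueue [5], visited so far: [21, 8, 48, 3, 19, 6]
  queue [5] -> pop 5, enqueue [none], visited so far: [21, 8, 48, 3, 19, 6, 5]
Result: [21, 8, 48, 3, 19, 6, 5]


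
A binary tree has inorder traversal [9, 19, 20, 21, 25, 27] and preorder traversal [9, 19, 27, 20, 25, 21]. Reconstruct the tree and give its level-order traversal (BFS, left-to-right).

Inorder:  [9, 19, 20, 21, 25, 27]
Preorder: [9, 19, 27, 20, 25, 21]
Algorithm: preorder visits root first, so consume preorder in order;
for each root, split the current inorder slice at that value into
left-subtree inorder and right-subtree inorder, then recurse.
Recursive splits:
  root=9; inorder splits into left=[], right=[19, 20, 21, 25, 27]
  root=19; inorder splits into left=[], right=[20, 21, 25, 27]
  root=27; inorder splits into left=[20, 21, 25], right=[]
  root=20; inorder splits into left=[], right=[21, 25]
  root=25; inorder splits into left=[21], right=[]
  root=21; inorder splits into left=[], right=[]
Reconstructed level-order: [9, 19, 27, 20, 25, 21]


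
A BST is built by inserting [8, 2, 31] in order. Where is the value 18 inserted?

Starting tree (level order): [8, 2, 31]
Insertion path: 8 -> 31
Result: insert 18 as left child of 31
Final tree (level order): [8, 2, 31, None, None, 18]


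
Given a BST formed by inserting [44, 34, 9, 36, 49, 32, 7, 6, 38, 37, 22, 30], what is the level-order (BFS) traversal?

Tree insertion order: [44, 34, 9, 36, 49, 32, 7, 6, 38, 37, 22, 30]
Tree (level-order array): [44, 34, 49, 9, 36, None, None, 7, 32, None, 38, 6, None, 22, None, 37, None, None, None, None, 30]
BFS from the root, enqueuing left then right child of each popped node:
  queue [44] -> pop 44, enqueue [34, 49], visited so far: [44]
  queue [34, 49] -> pop 34, enqueue [9, 36], visited so far: [44, 34]
  queue [49, 9, 36] -> pop 49, enqueue [none], visited so far: [44, 34, 49]
  queue [9, 36] -> pop 9, enqueue [7, 32], visited so far: [44, 34, 49, 9]
  queue [36, 7, 32] -> pop 36, enqueue [38], visited so far: [44, 34, 49, 9, 36]
  queue [7, 32, 38] -> pop 7, enqueue [6], visited so far: [44, 34, 49, 9, 36, 7]
  queue [32, 38, 6] -> pop 32, enqueue [22], visited so far: [44, 34, 49, 9, 36, 7, 32]
  queue [38, 6, 22] -> pop 38, enqueue [37], visited so far: [44, 34, 49, 9, 36, 7, 32, 38]
  queue [6, 22, 37] -> pop 6, enqueue [none], visited so far: [44, 34, 49, 9, 36, 7, 32, 38, 6]
  queue [22, 37] -> pop 22, enqueue [30], visited so far: [44, 34, 49, 9, 36, 7, 32, 38, 6, 22]
  queue [37, 30] -> pop 37, enqueue [none], visited so far: [44, 34, 49, 9, 36, 7, 32, 38, 6, 22, 37]
  queue [30] -> pop 30, enqueue [none], visited so far: [44, 34, 49, 9, 36, 7, 32, 38, 6, 22, 37, 30]
Result: [44, 34, 49, 9, 36, 7, 32, 38, 6, 22, 37, 30]


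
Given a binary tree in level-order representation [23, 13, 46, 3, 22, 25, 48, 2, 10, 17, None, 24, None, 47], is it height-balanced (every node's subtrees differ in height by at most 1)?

Tree (level-order array): [23, 13, 46, 3, 22, 25, 48, 2, 10, 17, None, 24, None, 47]
Definition: a tree is height-balanced if, at every node, |h(left) - h(right)| <= 1 (empty subtree has height -1).
Bottom-up per-node check:
  node 2: h_left=-1, h_right=-1, diff=0 [OK], height=0
  node 10: h_left=-1, h_right=-1, diff=0 [OK], height=0
  node 3: h_left=0, h_right=0, diff=0 [OK], height=1
  node 17: h_left=-1, h_right=-1, diff=0 [OK], height=0
  node 22: h_left=0, h_right=-1, diff=1 [OK], height=1
  node 13: h_left=1, h_right=1, diff=0 [OK], height=2
  node 24: h_left=-1, h_right=-1, diff=0 [OK], height=0
  node 25: h_left=0, h_right=-1, diff=1 [OK], height=1
  node 47: h_left=-1, h_right=-1, diff=0 [OK], height=0
  node 48: h_left=0, h_right=-1, diff=1 [OK], height=1
  node 46: h_left=1, h_right=1, diff=0 [OK], height=2
  node 23: h_left=2, h_right=2, diff=0 [OK], height=3
All nodes satisfy the balance condition.
Result: Balanced


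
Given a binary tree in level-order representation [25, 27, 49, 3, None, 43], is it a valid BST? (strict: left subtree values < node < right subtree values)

Level-order array: [25, 27, 49, 3, None, 43]
Validate using subtree bounds (lo, hi): at each node, require lo < value < hi,
then recurse left with hi=value and right with lo=value.
Preorder trace (stopping at first violation):
  at node 25 with bounds (-inf, +inf): OK
  at node 27 with bounds (-inf, 25): VIOLATION
Node 27 violates its bound: not (-inf < 27 < 25).
Result: Not a valid BST


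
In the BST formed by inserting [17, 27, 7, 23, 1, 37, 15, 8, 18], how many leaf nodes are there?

Tree built from: [17, 27, 7, 23, 1, 37, 15, 8, 18]
Tree (level-order array): [17, 7, 27, 1, 15, 23, 37, None, None, 8, None, 18]
Rule: A leaf has 0 children.
Per-node child counts:
  node 17: 2 child(ren)
  node 7: 2 child(ren)
  node 1: 0 child(ren)
  node 15: 1 child(ren)
  node 8: 0 child(ren)
  node 27: 2 child(ren)
  node 23: 1 child(ren)
  node 18: 0 child(ren)
  node 37: 0 child(ren)
Matching nodes: [1, 8, 18, 37]
Count of leaf nodes: 4


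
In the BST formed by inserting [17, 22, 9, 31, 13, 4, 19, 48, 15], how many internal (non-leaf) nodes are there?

Tree built from: [17, 22, 9, 31, 13, 4, 19, 48, 15]
Tree (level-order array): [17, 9, 22, 4, 13, 19, 31, None, None, None, 15, None, None, None, 48]
Rule: An internal node has at least one child.
Per-node child counts:
  node 17: 2 child(ren)
  node 9: 2 child(ren)
  node 4: 0 child(ren)
  node 13: 1 child(ren)
  node 15: 0 child(ren)
  node 22: 2 child(ren)
  node 19: 0 child(ren)
  node 31: 1 child(ren)
  node 48: 0 child(ren)
Matching nodes: [17, 9, 13, 22, 31]
Count of internal (non-leaf) nodes: 5


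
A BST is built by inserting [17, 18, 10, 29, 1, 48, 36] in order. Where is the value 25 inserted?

Starting tree (level order): [17, 10, 18, 1, None, None, 29, None, None, None, 48, 36]
Insertion path: 17 -> 18 -> 29
Result: insert 25 as left child of 29
Final tree (level order): [17, 10, 18, 1, None, None, 29, None, None, 25, 48, None, None, 36]


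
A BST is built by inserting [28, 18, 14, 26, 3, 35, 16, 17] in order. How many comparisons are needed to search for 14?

Search path for 14: 28 -> 18 -> 14
Found: True
Comparisons: 3


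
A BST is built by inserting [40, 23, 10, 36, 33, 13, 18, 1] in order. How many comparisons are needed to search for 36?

Search path for 36: 40 -> 23 -> 36
Found: True
Comparisons: 3


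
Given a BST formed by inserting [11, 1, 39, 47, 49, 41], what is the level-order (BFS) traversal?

Tree insertion order: [11, 1, 39, 47, 49, 41]
Tree (level-order array): [11, 1, 39, None, None, None, 47, 41, 49]
BFS from the root, enqueuing left then right child of each popped node:
  queue [11] -> pop 11, enqueue [1, 39], visited so far: [11]
  queue [1, 39] -> pop 1, enqueue [none], visited so far: [11, 1]
  queue [39] -> pop 39, enqueue [47], visited so far: [11, 1, 39]
  queue [47] -> pop 47, enqueue [41, 49], visited so far: [11, 1, 39, 47]
  queue [41, 49] -> pop 41, enqueue [none], visited so far: [11, 1, 39, 47, 41]
  queue [49] -> pop 49, enqueue [none], visited so far: [11, 1, 39, 47, 41, 49]
Result: [11, 1, 39, 47, 41, 49]


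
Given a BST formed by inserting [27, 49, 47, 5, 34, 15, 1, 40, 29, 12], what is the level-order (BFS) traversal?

Tree insertion order: [27, 49, 47, 5, 34, 15, 1, 40, 29, 12]
Tree (level-order array): [27, 5, 49, 1, 15, 47, None, None, None, 12, None, 34, None, None, None, 29, 40]
BFS from the root, enqueuing left then right child of each popped node:
  queue [27] -> pop 27, enqueue [5, 49], visited so far: [27]
  queue [5, 49] -> pop 5, enqueue [1, 15], visited so far: [27, 5]
  queue [49, 1, 15] -> pop 49, enqueue [47], visited so far: [27, 5, 49]
  queue [1, 15, 47] -> pop 1, enqueue [none], visited so far: [27, 5, 49, 1]
  queue [15, 47] -> pop 15, enqueue [12], visited so far: [27, 5, 49, 1, 15]
  queue [47, 12] -> pop 47, enqueue [34], visited so far: [27, 5, 49, 1, 15, 47]
  queue [12, 34] -> pop 12, enqueue [none], visited so far: [27, 5, 49, 1, 15, 47, 12]
  queue [34] -> pop 34, enqueue [29, 40], visited so far: [27, 5, 49, 1, 15, 47, 12, 34]
  queue [29, 40] -> pop 29, enqueue [none], visited so far: [27, 5, 49, 1, 15, 47, 12, 34, 29]
  queue [40] -> pop 40, enqueue [none], visited so far: [27, 5, 49, 1, 15, 47, 12, 34, 29, 40]
Result: [27, 5, 49, 1, 15, 47, 12, 34, 29, 40]


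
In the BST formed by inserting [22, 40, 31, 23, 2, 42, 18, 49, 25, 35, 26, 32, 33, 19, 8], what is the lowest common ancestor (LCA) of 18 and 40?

Tree insertion order: [22, 40, 31, 23, 2, 42, 18, 49, 25, 35, 26, 32, 33, 19, 8]
Tree (level-order array): [22, 2, 40, None, 18, 31, 42, 8, 19, 23, 35, None, 49, None, None, None, None, None, 25, 32, None, None, None, None, 26, None, 33]
In a BST, the LCA of p=18, q=40 is the first node v on the
root-to-leaf path with p <= v <= q (go left if both < v, right if both > v).
Walk from root:
  at 22: 18 <= 22 <= 40, this is the LCA
LCA = 22


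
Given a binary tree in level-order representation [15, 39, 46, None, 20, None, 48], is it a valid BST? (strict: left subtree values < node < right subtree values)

Level-order array: [15, 39, 46, None, 20, None, 48]
Validate using subtree bounds (lo, hi): at each node, require lo < value < hi,
then recurse left with hi=value and right with lo=value.
Preorder trace (stopping at first violation):
  at node 15 with bounds (-inf, +inf): OK
  at node 39 with bounds (-inf, 15): VIOLATION
Node 39 violates its bound: not (-inf < 39 < 15).
Result: Not a valid BST


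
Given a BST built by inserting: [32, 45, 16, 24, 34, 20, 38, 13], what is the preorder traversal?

Tree insertion order: [32, 45, 16, 24, 34, 20, 38, 13]
Tree (level-order array): [32, 16, 45, 13, 24, 34, None, None, None, 20, None, None, 38]
Preorder traversal: [32, 16, 13, 24, 20, 45, 34, 38]


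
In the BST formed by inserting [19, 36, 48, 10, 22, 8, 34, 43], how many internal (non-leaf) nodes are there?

Tree built from: [19, 36, 48, 10, 22, 8, 34, 43]
Tree (level-order array): [19, 10, 36, 8, None, 22, 48, None, None, None, 34, 43]
Rule: An internal node has at least one child.
Per-node child counts:
  node 19: 2 child(ren)
  node 10: 1 child(ren)
  node 8: 0 child(ren)
  node 36: 2 child(ren)
  node 22: 1 child(ren)
  node 34: 0 child(ren)
  node 48: 1 child(ren)
  node 43: 0 child(ren)
Matching nodes: [19, 10, 36, 22, 48]
Count of internal (non-leaf) nodes: 5


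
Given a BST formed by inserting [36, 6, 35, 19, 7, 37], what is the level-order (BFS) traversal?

Tree insertion order: [36, 6, 35, 19, 7, 37]
Tree (level-order array): [36, 6, 37, None, 35, None, None, 19, None, 7]
BFS from the root, enqueuing left then right child of each popped node:
  queue [36] -> pop 36, enqueue [6, 37], visited so far: [36]
  queue [6, 37] -> pop 6, enqueue [35], visited so far: [36, 6]
  queue [37, 35] -> pop 37, enqueue [none], visited so far: [36, 6, 37]
  queue [35] -> pop 35, enqueue [19], visited so far: [36, 6, 37, 35]
  queue [19] -> pop 19, enqueue [7], visited so far: [36, 6, 37, 35, 19]
  queue [7] -> pop 7, enqueue [none], visited so far: [36, 6, 37, 35, 19, 7]
Result: [36, 6, 37, 35, 19, 7]


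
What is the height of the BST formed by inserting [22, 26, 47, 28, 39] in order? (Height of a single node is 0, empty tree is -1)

Insertion order: [22, 26, 47, 28, 39]
Tree (level-order array): [22, None, 26, None, 47, 28, None, None, 39]
Compute height bottom-up (empty subtree = -1):
  height(39) = 1 + max(-1, -1) = 0
  height(28) = 1 + max(-1, 0) = 1
  height(47) = 1 + max(1, -1) = 2
  height(26) = 1 + max(-1, 2) = 3
  height(22) = 1 + max(-1, 3) = 4
Height = 4


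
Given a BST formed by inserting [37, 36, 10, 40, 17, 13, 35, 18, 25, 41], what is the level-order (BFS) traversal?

Tree insertion order: [37, 36, 10, 40, 17, 13, 35, 18, 25, 41]
Tree (level-order array): [37, 36, 40, 10, None, None, 41, None, 17, None, None, 13, 35, None, None, 18, None, None, 25]
BFS from the root, enqueuing left then right child of each popped node:
  queue [37] -> pop 37, enqueue [36, 40], visited so far: [37]
  queue [36, 40] -> pop 36, enqueue [10], visited so far: [37, 36]
  queue [40, 10] -> pop 40, enqueue [41], visited so far: [37, 36, 40]
  queue [10, 41] -> pop 10, enqueue [17], visited so far: [37, 36, 40, 10]
  queue [41, 17] -> pop 41, enqueue [none], visited so far: [37, 36, 40, 10, 41]
  queue [17] -> pop 17, enqueue [13, 35], visited so far: [37, 36, 40, 10, 41, 17]
  queue [13, 35] -> pop 13, enqueue [none], visited so far: [37, 36, 40, 10, 41, 17, 13]
  queue [35] -> pop 35, enqueue [18], visited so far: [37, 36, 40, 10, 41, 17, 13, 35]
  queue [18] -> pop 18, enqueue [25], visited so far: [37, 36, 40, 10, 41, 17, 13, 35, 18]
  queue [25] -> pop 25, enqueue [none], visited so far: [37, 36, 40, 10, 41, 17, 13, 35, 18, 25]
Result: [37, 36, 40, 10, 41, 17, 13, 35, 18, 25]


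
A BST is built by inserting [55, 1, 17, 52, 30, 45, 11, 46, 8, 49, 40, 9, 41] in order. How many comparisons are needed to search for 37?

Search path for 37: 55 -> 1 -> 17 -> 52 -> 30 -> 45 -> 40
Found: False
Comparisons: 7


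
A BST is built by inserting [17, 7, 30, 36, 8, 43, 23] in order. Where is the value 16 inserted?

Starting tree (level order): [17, 7, 30, None, 8, 23, 36, None, None, None, None, None, 43]
Insertion path: 17 -> 7 -> 8
Result: insert 16 as right child of 8
Final tree (level order): [17, 7, 30, None, 8, 23, 36, None, 16, None, None, None, 43]


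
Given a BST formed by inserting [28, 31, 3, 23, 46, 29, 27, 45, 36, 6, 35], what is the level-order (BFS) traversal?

Tree insertion order: [28, 31, 3, 23, 46, 29, 27, 45, 36, 6, 35]
Tree (level-order array): [28, 3, 31, None, 23, 29, 46, 6, 27, None, None, 45, None, None, None, None, None, 36, None, 35]
BFS from the root, enqueuing left then right child of each popped node:
  queue [28] -> pop 28, enqueue [3, 31], visited so far: [28]
  queue [3, 31] -> pop 3, enqueue [23], visited so far: [28, 3]
  queue [31, 23] -> pop 31, enqueue [29, 46], visited so far: [28, 3, 31]
  queue [23, 29, 46] -> pop 23, enqueue [6, 27], visited so far: [28, 3, 31, 23]
  queue [29, 46, 6, 27] -> pop 29, enqueue [none], visited so far: [28, 3, 31, 23, 29]
  queue [46, 6, 27] -> pop 46, enqueue [45], visited so far: [28, 3, 31, 23, 29, 46]
  queue [6, 27, 45] -> pop 6, enqueue [none], visited so far: [28, 3, 31, 23, 29, 46, 6]
  queue [27, 45] -> pop 27, enqueue [none], visited so far: [28, 3, 31, 23, 29, 46, 6, 27]
  queue [45] -> pop 45, enqueue [36], visited so far: [28, 3, 31, 23, 29, 46, 6, 27, 45]
  queue [36] -> pop 36, enqueue [35], visited so far: [28, 3, 31, 23, 29, 46, 6, 27, 45, 36]
  queue [35] -> pop 35, enqueue [none], visited so far: [28, 3, 31, 23, 29, 46, 6, 27, 45, 36, 35]
Result: [28, 3, 31, 23, 29, 46, 6, 27, 45, 36, 35]


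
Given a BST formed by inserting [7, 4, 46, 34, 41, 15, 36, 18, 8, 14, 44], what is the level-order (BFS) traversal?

Tree insertion order: [7, 4, 46, 34, 41, 15, 36, 18, 8, 14, 44]
Tree (level-order array): [7, 4, 46, None, None, 34, None, 15, 41, 8, 18, 36, 44, None, 14]
BFS from the root, enqueuing left then right child of each popped node:
  queue [7] -> pop 7, enqueue [4, 46], visited so far: [7]
  queue [4, 46] -> pop 4, enqueue [none], visited so far: [7, 4]
  queue [46] -> pop 46, enqueue [34], visited so far: [7, 4, 46]
  queue [34] -> pop 34, enqueue [15, 41], visited so far: [7, 4, 46, 34]
  queue [15, 41] -> pop 15, enqueue [8, 18], visited so far: [7, 4, 46, 34, 15]
  queue [41, 8, 18] -> pop 41, enqueue [36, 44], visited so far: [7, 4, 46, 34, 15, 41]
  queue [8, 18, 36, 44] -> pop 8, enqueue [14], visited so far: [7, 4, 46, 34, 15, 41, 8]
  queue [18, 36, 44, 14] -> pop 18, enqueue [none], visited so far: [7, 4, 46, 34, 15, 41, 8, 18]
  queue [36, 44, 14] -> pop 36, enqueue [none], visited so far: [7, 4, 46, 34, 15, 41, 8, 18, 36]
  queue [44, 14] -> pop 44, enqueue [none], visited so far: [7, 4, 46, 34, 15, 41, 8, 18, 36, 44]
  queue [14] -> pop 14, enqueue [none], visited so far: [7, 4, 46, 34, 15, 41, 8, 18, 36, 44, 14]
Result: [7, 4, 46, 34, 15, 41, 8, 18, 36, 44, 14]


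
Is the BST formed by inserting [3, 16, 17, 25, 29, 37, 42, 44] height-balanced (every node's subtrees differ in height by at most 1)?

Tree (level-order array): [3, None, 16, None, 17, None, 25, None, 29, None, 37, None, 42, None, 44]
Definition: a tree is height-balanced if, at every node, |h(left) - h(right)| <= 1 (empty subtree has height -1).
Bottom-up per-node check:
  node 44: h_left=-1, h_right=-1, diff=0 [OK], height=0
  node 42: h_left=-1, h_right=0, diff=1 [OK], height=1
  node 37: h_left=-1, h_right=1, diff=2 [FAIL (|-1-1|=2 > 1)], height=2
  node 29: h_left=-1, h_right=2, diff=3 [FAIL (|-1-2|=3 > 1)], height=3
  node 25: h_left=-1, h_right=3, diff=4 [FAIL (|-1-3|=4 > 1)], height=4
  node 17: h_left=-1, h_right=4, diff=5 [FAIL (|-1-4|=5 > 1)], height=5
  node 16: h_left=-1, h_right=5, diff=6 [FAIL (|-1-5|=6 > 1)], height=6
  node 3: h_left=-1, h_right=6, diff=7 [FAIL (|-1-6|=7 > 1)], height=7
Node 37 violates the condition: |-1 - 1| = 2 > 1.
Result: Not balanced


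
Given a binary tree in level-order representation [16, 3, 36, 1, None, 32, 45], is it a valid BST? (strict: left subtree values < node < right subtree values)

Level-order array: [16, 3, 36, 1, None, 32, 45]
Validate using subtree bounds (lo, hi): at each node, require lo < value < hi,
then recurse left with hi=value and right with lo=value.
Preorder trace (stopping at first violation):
  at node 16 with bounds (-inf, +inf): OK
  at node 3 with bounds (-inf, 16): OK
  at node 1 with bounds (-inf, 3): OK
  at node 36 with bounds (16, +inf): OK
  at node 32 with bounds (16, 36): OK
  at node 45 with bounds (36, +inf): OK
No violation found at any node.
Result: Valid BST


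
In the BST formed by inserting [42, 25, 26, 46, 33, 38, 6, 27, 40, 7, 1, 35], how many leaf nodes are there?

Tree built from: [42, 25, 26, 46, 33, 38, 6, 27, 40, 7, 1, 35]
Tree (level-order array): [42, 25, 46, 6, 26, None, None, 1, 7, None, 33, None, None, None, None, 27, 38, None, None, 35, 40]
Rule: A leaf has 0 children.
Per-node child counts:
  node 42: 2 child(ren)
  node 25: 2 child(ren)
  node 6: 2 child(ren)
  node 1: 0 child(ren)
  node 7: 0 child(ren)
  node 26: 1 child(ren)
  node 33: 2 child(ren)
  node 27: 0 child(ren)
  node 38: 2 child(ren)
  node 35: 0 child(ren)
  node 40: 0 child(ren)
  node 46: 0 child(ren)
Matching nodes: [1, 7, 27, 35, 40, 46]
Count of leaf nodes: 6


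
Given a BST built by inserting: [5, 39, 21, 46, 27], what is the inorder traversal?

Tree insertion order: [5, 39, 21, 46, 27]
Tree (level-order array): [5, None, 39, 21, 46, None, 27]
Inorder traversal: [5, 21, 27, 39, 46]


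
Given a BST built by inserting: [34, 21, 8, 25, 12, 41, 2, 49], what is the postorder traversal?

Tree insertion order: [34, 21, 8, 25, 12, 41, 2, 49]
Tree (level-order array): [34, 21, 41, 8, 25, None, 49, 2, 12]
Postorder traversal: [2, 12, 8, 25, 21, 49, 41, 34]
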